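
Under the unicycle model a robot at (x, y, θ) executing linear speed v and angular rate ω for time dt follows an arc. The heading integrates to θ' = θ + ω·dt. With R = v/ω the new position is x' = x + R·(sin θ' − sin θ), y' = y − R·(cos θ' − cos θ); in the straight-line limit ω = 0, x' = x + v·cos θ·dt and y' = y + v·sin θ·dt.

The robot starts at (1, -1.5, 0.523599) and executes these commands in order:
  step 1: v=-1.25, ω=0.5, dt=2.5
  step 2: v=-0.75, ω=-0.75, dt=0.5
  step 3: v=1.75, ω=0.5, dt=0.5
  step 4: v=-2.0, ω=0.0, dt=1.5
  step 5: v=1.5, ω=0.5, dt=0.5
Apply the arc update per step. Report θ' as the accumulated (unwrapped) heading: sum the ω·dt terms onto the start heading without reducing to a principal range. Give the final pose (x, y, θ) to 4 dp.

(-0.0694, -5.9278, 1.8986)

step 1: θ'=1.7736 (R=-2.5000) → pose (-0.1988, -4.1686, 1.7736)
step 2: θ'=1.3986 (R=1.0000) → pose (-0.1931, -4.5414, 1.3986)
step 3: θ'=1.6486 (R=3.5000) → pose (-0.1519, -3.6696, 1.6486)
step 4: θ'=1.6486 (straight) → pose (0.0813, -6.6605, 1.6486)
step 5: θ'=1.8986 (R=3.0000) → pose (-0.0694, -5.9278, 1.8986)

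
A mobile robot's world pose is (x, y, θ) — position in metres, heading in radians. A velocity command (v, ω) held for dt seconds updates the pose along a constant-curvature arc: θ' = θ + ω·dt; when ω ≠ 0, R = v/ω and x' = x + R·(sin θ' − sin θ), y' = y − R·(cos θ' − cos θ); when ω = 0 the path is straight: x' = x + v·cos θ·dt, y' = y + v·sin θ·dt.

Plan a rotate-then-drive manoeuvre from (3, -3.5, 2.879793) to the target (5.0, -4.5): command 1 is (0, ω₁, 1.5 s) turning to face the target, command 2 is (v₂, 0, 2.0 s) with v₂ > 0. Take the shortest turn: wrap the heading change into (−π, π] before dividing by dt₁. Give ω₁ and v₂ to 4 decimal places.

ω₁ = 1.9598, v₂ = 1.1180

heading to target = atan2(-4.5−-3.5, 5−3) = -0.4636
Δθ = wrap(-0.4636 − 2.8798) = 2.9397; ω₁ = Δθ/dt₁ = 1.9598
distance = √((5−3)² + (-4.5−-3.5)²) = 2.2361; v₂ = distance/dt₂ = 1.1180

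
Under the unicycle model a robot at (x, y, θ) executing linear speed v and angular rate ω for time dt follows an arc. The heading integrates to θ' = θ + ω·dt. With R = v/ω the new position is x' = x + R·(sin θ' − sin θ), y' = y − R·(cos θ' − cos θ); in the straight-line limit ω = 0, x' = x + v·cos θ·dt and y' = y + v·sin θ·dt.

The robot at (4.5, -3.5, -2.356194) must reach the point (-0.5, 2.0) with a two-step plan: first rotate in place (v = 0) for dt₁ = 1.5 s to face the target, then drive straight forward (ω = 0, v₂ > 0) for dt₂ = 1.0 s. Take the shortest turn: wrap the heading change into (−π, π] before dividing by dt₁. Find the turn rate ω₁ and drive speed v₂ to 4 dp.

heading to target = atan2(2−-3.5, -0.5−4.5) = 2.3086
Δθ = wrap(2.3086 − -2.3562) = -1.6184; ω₁ = Δθ/dt₁ = -1.0789
distance = √((-0.5−4.5)² + (2−-3.5)²) = 7.4330; v₂ = distance/dt₂ = 7.4330

ω₁ = -1.0789, v₂ = 7.4330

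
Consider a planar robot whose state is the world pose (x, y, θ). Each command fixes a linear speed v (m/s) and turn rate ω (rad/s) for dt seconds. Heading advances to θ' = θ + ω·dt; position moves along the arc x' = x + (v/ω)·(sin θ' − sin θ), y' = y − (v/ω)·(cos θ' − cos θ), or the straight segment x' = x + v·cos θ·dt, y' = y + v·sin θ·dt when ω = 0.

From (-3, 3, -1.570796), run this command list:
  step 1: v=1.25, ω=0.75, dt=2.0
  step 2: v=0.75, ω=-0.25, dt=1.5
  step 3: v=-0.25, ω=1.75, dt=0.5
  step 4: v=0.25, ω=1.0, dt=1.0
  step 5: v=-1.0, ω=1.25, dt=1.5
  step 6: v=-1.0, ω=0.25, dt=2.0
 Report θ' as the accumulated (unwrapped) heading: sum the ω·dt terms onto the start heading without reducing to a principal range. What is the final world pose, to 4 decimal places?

(2.3871, 1.1362, 3.8042)

step 1: θ'=-0.0708 (R=1.6667) → pose (-1.4512, 1.3375, -0.0708)
step 2: θ'=-0.4458 (R=-3.0000) → pose (-0.3699, 1.0518, -0.4458)
step 3: θ'=0.4292 (R=-0.1429) → pose (-0.4910, 1.0528, 0.4292)
step 4: θ'=1.4292 (R=0.2500) → pose (-0.3475, 1.2449, 1.4292)
step 5: θ'=3.3042 (R=-0.8000) → pose (0.5740, 0.3425, 3.3042)
step 6: θ'=3.8042 (R=-4.0000) → pose (2.3871, 1.1362, 3.8042)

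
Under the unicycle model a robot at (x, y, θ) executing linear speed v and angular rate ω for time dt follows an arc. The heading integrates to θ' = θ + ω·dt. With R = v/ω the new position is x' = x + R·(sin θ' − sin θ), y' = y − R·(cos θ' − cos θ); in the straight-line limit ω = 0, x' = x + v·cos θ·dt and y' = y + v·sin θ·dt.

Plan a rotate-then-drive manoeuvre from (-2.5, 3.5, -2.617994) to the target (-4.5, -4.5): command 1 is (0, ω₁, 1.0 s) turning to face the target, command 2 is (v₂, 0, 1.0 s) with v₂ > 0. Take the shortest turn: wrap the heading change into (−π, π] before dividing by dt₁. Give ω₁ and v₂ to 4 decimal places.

ω₁ = 0.8022, v₂ = 8.2462

heading to target = atan2(-4.5−3.5, -4.5−-2.5) = -1.8158
Δθ = wrap(-1.8158 − -2.6180) = 0.8022; ω₁ = Δθ/dt₁ = 0.8022
distance = √((-4.5−-2.5)² + (-4.5−3.5)²) = 8.2462; v₂ = distance/dt₂ = 8.2462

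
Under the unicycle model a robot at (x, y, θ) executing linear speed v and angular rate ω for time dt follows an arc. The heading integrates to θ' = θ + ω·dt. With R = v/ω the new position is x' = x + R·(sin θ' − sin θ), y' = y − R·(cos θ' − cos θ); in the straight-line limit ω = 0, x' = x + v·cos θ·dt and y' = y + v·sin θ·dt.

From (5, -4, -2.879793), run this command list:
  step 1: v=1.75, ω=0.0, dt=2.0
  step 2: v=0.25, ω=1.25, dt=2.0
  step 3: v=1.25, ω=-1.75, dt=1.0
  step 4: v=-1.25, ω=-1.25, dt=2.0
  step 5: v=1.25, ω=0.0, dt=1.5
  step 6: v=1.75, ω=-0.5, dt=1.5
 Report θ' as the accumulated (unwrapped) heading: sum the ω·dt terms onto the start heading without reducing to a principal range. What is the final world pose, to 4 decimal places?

(4.3664, -2.4511, -5.3798)

step 1: θ'=-2.8798 (straight) → pose (1.6193, -4.9059, -2.8798)
step 2: θ'=-0.3798 (R=0.2000) → pose (1.5969, -5.2848, -0.3798)
step 3: θ'=-2.1298 (R=-0.7143) → pose (1.9376, -6.3270, -2.1298)
step 4: θ'=-4.6298 (R=1.0000) → pose (3.7820, -6.7748, -4.6298)
step 5: θ'=-4.6298 (straight) → pose (3.6273, -4.9062, -4.6298)
step 6: θ'=-5.3798 (R=-3.5000) → pose (4.3664, -2.4511, -5.3798)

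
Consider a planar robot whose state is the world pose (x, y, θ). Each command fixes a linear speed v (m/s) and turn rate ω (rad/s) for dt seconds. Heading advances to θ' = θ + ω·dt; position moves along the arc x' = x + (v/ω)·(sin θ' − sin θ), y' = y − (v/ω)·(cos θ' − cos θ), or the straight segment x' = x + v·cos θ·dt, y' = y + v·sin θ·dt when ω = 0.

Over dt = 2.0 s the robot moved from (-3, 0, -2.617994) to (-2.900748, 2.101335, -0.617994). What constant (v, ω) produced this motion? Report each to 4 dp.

Δθ = -0.617994 − -2.617994 = 2.000000
ω = Δθ/dt = 2.000000/2.0 = 1.0000
R = −Δy/(cos θ' − cos θ) = -1.2500
v = R·ω = -1.2500·1.0000 = -1.2500

v = -1.2500, ω = 1.0000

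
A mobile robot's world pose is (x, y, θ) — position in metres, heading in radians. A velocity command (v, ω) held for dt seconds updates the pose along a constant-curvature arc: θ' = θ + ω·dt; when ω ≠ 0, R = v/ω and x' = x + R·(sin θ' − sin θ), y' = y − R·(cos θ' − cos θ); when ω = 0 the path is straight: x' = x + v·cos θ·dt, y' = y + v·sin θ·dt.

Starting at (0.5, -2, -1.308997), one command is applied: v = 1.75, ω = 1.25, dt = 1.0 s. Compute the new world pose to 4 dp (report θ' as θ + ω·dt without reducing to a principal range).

θ' = -1.3090 + 1.25·1.0 = -0.0590
R = v/ω = 1.75/1.25 = 1.4000
x' = 0.5 + 1.4000·(sin -0.0590 − sin -1.3090) = 1.7697
y' = -2 − 1.4000·(cos -0.0590 − cos -1.3090) = -3.0352

(1.7697, -3.0352, -0.0590)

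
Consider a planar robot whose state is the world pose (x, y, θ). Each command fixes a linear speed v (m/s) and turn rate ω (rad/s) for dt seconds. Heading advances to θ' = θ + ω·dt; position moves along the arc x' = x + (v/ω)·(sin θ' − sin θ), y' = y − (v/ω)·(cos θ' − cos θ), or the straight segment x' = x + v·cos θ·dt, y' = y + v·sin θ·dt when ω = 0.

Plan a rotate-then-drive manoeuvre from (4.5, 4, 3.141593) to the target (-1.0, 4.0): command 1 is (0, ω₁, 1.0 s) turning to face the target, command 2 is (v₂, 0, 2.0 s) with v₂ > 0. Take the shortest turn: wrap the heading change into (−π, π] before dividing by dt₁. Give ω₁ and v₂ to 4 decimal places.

ω₁ = 0.0000, v₂ = 2.7500

heading to target = atan2(4−4, -1−4.5) = 3.1416
Δθ = wrap(3.1416 − 3.1416) = 0.0000; ω₁ = Δθ/dt₁ = 0.0000
distance = √((-1−4.5)² + (4−4)²) = 5.5000; v₂ = distance/dt₂ = 2.7500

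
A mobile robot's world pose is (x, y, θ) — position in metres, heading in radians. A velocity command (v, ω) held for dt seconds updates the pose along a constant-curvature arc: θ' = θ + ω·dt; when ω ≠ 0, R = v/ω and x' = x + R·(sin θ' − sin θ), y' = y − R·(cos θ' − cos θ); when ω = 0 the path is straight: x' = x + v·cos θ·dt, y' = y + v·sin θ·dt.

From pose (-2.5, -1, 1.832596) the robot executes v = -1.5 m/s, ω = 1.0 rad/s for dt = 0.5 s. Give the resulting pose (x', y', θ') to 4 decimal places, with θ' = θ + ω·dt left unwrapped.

(-2.1365, -1.6471, 2.3326)

θ' = 1.8326 + 1.0·0.5 = 2.3326
R = v/ω = -1.5/1.0 = -1.5000
x' = -2.5 + -1.5000·(sin 2.3326 − sin 1.8326) = -2.1365
y' = -1 − -1.5000·(cos 2.3326 − cos 1.8326) = -1.6471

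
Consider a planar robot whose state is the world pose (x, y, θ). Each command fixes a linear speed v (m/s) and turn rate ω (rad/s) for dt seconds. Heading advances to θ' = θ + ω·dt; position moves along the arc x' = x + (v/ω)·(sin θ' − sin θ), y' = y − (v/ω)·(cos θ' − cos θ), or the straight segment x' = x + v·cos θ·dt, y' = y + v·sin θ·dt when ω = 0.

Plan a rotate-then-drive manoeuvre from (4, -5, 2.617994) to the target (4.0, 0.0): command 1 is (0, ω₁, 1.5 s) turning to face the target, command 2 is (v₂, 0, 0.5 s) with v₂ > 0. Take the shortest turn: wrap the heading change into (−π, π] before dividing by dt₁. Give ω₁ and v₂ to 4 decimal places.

heading to target = atan2(0−-5, 4−4) = 1.5708
Δθ = wrap(1.5708 − 2.6180) = -1.0472; ω₁ = Δθ/dt₁ = -0.6981
distance = √((4−4)² + (0−-5)²) = 5.0000; v₂ = distance/dt₂ = 10.0000

ω₁ = -0.6981, v₂ = 10.0000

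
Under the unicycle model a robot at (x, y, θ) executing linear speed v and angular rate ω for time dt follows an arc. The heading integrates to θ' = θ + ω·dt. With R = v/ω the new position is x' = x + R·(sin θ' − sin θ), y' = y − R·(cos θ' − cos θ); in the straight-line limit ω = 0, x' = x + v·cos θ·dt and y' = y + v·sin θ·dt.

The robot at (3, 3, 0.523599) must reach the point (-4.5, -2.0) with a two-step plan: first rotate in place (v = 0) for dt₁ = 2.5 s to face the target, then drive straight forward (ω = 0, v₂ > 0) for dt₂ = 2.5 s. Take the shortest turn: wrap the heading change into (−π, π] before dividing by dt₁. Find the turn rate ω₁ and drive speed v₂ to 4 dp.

ω₁ = -1.2309, v₂ = 3.6056

heading to target = atan2(-2−3, -4.5−3) = -2.5536
Δθ = wrap(-2.5536 − 0.5236) = -3.0772; ω₁ = Δθ/dt₁ = -1.2309
distance = √((-4.5−3)² + (-2−3)²) = 9.0139; v₂ = distance/dt₂ = 3.6056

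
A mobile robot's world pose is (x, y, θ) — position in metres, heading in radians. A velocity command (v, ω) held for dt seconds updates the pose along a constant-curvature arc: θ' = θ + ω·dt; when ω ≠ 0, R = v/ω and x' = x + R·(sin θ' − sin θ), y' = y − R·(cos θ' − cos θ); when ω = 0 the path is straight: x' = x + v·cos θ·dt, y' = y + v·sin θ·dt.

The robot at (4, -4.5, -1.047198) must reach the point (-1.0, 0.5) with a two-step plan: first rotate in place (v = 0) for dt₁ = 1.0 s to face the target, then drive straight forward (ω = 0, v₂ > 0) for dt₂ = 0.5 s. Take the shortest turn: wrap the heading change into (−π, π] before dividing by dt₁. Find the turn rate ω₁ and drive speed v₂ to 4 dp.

heading to target = atan2(0.5−-4.5, -1−4) = 2.3562
Δθ = wrap(2.3562 − -1.0472) = -2.8798; ω₁ = Δθ/dt₁ = -2.8798
distance = √((-1−4)² + (0.5−-4.5)²) = 7.0711; v₂ = distance/dt₂ = 14.1421

ω₁ = -2.8798, v₂ = 14.1421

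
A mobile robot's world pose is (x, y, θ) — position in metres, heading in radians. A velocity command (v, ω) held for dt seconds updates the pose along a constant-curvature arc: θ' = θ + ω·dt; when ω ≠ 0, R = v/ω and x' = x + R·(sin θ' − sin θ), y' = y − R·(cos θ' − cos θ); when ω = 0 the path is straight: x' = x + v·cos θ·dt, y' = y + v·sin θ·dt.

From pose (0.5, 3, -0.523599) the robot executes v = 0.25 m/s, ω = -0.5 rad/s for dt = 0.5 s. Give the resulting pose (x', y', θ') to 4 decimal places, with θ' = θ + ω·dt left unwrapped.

(0.5994, 2.9247, -0.7736)

θ' = -0.5236 + -0.5·0.5 = -0.7736
R = v/ω = 0.25/-0.5 = -0.5000
x' = 0.5 + -0.5000·(sin -0.7736 − sin -0.5236) = 0.5994
y' = 3 − -0.5000·(cos -0.7736 − cos -0.5236) = 2.9247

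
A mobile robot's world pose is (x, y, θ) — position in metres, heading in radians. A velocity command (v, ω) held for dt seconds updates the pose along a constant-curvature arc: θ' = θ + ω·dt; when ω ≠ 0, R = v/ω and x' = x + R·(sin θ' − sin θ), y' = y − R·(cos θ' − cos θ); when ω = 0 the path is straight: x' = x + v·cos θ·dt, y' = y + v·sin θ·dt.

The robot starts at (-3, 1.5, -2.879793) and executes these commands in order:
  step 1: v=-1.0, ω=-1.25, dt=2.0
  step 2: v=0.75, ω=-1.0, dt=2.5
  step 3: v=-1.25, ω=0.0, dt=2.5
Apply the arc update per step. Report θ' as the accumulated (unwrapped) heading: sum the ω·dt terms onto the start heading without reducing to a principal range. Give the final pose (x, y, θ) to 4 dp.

(-0.7451, 2.8725, -7.8798)

step 1: θ'=-5.3798 (R=0.8000) → pose (-2.1646, 0.2321, -5.3798)
step 2: θ'=-7.8798 (R=-0.7500) → pose (-0.8258, -0.2515, -7.8798)
step 3: θ'=-7.8798 (straight) → pose (-0.7451, 2.8725, -7.8798)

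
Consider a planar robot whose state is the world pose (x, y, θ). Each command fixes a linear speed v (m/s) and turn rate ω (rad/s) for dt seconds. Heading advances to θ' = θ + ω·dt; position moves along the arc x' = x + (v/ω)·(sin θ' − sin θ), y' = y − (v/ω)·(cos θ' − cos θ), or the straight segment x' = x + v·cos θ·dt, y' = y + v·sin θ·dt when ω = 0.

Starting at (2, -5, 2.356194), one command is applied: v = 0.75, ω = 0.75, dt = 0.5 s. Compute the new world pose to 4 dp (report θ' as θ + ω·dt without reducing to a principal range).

θ' = 2.3562 + 0.75·0.5 = 2.7312
R = v/ω = 0.75/0.75 = 1.0000
x' = 2 + 1.0000·(sin 2.7312 − sin 2.3562) = 1.6919
y' = -5 − 1.0000·(cos 2.7312 − cos 2.3562) = -4.7901

(1.6919, -4.7901, 2.7312)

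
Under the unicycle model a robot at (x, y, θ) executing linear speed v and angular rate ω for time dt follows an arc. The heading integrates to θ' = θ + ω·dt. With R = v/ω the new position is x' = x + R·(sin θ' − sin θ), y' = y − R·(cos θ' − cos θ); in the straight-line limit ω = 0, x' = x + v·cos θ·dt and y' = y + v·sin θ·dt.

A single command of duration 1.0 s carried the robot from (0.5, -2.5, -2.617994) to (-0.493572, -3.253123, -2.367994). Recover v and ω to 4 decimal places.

Δθ = -2.367994 − -2.617994 = 0.250000
ω = Δθ/dt = 0.250000/1.0 = 0.2500
R = Δx/(sin θ' − sin θ) = 5.0000
v = R·ω = 5.0000·0.2500 = 1.2500

v = 1.2500, ω = 0.2500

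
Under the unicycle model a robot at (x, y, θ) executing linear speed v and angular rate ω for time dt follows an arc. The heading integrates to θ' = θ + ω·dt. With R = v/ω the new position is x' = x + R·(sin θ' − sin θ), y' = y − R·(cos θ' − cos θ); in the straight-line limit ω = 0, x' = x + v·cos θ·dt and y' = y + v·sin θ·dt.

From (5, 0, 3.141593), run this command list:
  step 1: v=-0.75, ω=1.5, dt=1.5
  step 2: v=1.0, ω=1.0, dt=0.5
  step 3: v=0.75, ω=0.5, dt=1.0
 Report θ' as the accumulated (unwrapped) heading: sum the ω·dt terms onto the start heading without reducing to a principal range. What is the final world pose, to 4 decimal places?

step 1: θ'=5.3916 (R=-0.5000) → pose (5.3890, 0.8141, 5.3916)
step 2: θ'=5.8916 (R=1.0000) → pose (5.7854, 0.5180, 5.8916)
step 3: θ'=6.3916 (R=1.5000) → pose (6.5202, 0.4132, 6.3916)

(6.5202, 0.4132, 6.3916)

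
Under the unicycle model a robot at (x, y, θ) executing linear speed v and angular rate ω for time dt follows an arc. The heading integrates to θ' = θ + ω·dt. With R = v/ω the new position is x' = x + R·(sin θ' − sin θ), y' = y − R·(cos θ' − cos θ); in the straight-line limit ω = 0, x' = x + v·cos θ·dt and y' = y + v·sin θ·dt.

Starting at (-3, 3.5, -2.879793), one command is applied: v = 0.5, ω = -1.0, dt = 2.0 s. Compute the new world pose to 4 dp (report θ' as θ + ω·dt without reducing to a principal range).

(-3.6224, 4.0663, -4.8798)

θ' = -2.8798 + -1.0·2.0 = -4.8798
R = v/ω = 0.5/-1.0 = -0.5000
x' = -3 + -0.5000·(sin -4.8798 − sin -2.8798) = -3.6224
y' = 3.5 − -0.5000·(cos -4.8798 − cos -2.8798) = 4.0663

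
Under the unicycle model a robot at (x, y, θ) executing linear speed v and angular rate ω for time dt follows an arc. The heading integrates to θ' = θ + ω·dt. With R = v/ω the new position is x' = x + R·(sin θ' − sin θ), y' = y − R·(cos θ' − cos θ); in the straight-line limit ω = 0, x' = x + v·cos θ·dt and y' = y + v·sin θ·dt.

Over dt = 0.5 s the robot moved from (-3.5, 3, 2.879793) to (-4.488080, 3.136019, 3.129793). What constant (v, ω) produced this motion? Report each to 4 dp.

Δθ = 3.129793 − 2.879793 = 0.250000
ω = Δθ/dt = 0.250000/0.5 = 0.5000
R = Δx/(sin θ' − sin θ) = 4.0000
v = R·ω = 4.0000·0.5000 = 2.0000

v = 2.0000, ω = 0.5000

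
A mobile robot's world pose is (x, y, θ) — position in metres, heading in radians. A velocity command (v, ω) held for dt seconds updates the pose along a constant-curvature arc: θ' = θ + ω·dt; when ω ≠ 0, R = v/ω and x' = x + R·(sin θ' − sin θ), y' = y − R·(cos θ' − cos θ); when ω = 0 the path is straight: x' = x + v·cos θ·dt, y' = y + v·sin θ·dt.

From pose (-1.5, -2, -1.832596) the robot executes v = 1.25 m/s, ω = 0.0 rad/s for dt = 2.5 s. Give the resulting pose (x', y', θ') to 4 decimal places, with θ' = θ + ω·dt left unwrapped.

(-2.3088, -5.0185, -1.8326)

θ' = -1.8326 + 0.0·2.5 = -1.8326
ω = 0 → straight: x' = -1.5 + 1.25·cos(-1.8326)·2.5 = -2.3088
y' = -2 + 1.25·sin(-1.8326)·2.5 = -5.0185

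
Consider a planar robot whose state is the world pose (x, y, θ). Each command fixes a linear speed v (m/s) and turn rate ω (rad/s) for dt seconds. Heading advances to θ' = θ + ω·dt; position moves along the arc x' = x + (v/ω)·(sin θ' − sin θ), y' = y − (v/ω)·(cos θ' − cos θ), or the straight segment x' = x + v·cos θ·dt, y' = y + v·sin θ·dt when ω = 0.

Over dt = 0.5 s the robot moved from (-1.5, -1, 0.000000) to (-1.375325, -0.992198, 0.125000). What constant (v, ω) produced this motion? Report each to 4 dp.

Δθ = 0.125000 − 0.000000 = 0.125000
ω = Δθ/dt = 0.125000/0.5 = 0.2500
R = Δx/(sin θ' − sin θ) = 1.0000
v = R·ω = 1.0000·0.2500 = 0.2500

v = 0.2500, ω = 0.2500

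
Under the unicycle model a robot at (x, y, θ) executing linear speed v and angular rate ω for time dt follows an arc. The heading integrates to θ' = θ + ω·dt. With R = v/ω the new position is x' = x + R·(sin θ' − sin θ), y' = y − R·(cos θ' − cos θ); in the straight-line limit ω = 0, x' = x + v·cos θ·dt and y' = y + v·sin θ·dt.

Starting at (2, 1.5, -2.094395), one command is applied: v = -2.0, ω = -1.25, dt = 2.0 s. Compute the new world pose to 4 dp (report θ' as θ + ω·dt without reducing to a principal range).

θ' = -2.0944 + -1.25·2.0 = -4.5944
R = v/ω = -2.0/-1.25 = 1.6000
x' = 2 + 1.6000·(sin -4.5944 − sin -2.0944) = 4.9745
y' = 1.5 − 1.6000·(cos -4.5944 − cos -2.0944) = 0.8884

(4.9745, 0.8884, -4.5944)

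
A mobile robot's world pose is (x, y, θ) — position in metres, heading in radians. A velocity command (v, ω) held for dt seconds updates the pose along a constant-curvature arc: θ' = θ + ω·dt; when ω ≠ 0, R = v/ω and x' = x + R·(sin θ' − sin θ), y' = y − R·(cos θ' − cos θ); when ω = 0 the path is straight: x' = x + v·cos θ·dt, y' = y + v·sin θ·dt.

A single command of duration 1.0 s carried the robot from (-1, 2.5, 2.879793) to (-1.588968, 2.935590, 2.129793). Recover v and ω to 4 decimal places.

Δθ = 2.129793 − 2.879793 = -0.750000
ω = Δθ/dt = -0.750000/1.0 = -0.7500
R = Δx/(sin θ' − sin θ) = -1.0000
v = R·ω = -1.0000·-0.7500 = 0.7500

v = 0.7500, ω = -0.7500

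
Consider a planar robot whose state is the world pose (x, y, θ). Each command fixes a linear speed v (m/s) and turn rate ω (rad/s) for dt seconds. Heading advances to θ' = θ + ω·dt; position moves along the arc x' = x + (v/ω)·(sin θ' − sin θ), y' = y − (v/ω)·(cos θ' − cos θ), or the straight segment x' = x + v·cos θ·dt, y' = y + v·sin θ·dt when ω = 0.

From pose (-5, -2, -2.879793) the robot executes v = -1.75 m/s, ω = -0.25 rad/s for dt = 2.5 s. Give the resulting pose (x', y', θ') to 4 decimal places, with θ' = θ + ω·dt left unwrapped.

(-0.7014, -2.2181, -3.5048)

θ' = -2.8798 + -0.25·2.5 = -3.5048
R = v/ω = -1.75/-0.25 = 7.0000
x' = -5 + 7.0000·(sin -3.5048 − sin -2.8798) = -0.7014
y' = -2 − 7.0000·(cos -3.5048 − cos -2.8798) = -2.2181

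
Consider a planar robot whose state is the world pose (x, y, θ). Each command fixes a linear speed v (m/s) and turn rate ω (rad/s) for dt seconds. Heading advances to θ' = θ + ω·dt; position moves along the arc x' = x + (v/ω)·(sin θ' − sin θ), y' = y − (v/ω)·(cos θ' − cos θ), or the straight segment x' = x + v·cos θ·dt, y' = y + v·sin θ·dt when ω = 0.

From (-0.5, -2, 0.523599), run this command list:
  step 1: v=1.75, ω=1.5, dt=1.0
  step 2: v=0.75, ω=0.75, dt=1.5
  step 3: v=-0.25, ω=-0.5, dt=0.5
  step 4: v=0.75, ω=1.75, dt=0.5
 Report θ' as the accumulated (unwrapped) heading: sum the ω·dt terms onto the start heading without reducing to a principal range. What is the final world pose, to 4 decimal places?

(-1.1730, -0.0016, 3.7736)

step 1: θ'=2.0236 (R=1.1667) → pose (-0.0342, -0.4792, 2.0236)
step 2: θ'=3.1486 (R=1.0000) → pose (-0.9405, 0.0833, 3.1486)
step 3: θ'=2.8986 (R=0.5000) → pose (-0.8167, 0.0686, 2.8986)
step 4: θ'=3.7736 (R=0.4286) → pose (-1.1730, -0.0016, 3.7736)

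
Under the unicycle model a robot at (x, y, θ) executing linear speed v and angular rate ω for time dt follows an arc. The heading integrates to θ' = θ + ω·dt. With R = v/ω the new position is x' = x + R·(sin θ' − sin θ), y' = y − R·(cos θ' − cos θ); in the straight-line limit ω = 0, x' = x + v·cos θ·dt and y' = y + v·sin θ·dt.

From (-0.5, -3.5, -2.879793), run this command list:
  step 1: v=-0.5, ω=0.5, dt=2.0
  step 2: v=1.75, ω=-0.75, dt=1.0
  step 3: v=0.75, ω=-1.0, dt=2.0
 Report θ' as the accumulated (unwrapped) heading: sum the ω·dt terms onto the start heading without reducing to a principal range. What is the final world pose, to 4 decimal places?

(-2.0010, -3.5709, -4.6298)

step 1: θ'=-1.8798 (R=-1.0000) → pose (0.1938, -2.8382, -1.8798)
step 2: θ'=-2.6298 (R=-2.3333) → pose (-0.8863, -4.1630, -2.6298)
step 3: θ'=-4.6298 (R=-0.7500) → pose (-2.0010, -3.5709, -4.6298)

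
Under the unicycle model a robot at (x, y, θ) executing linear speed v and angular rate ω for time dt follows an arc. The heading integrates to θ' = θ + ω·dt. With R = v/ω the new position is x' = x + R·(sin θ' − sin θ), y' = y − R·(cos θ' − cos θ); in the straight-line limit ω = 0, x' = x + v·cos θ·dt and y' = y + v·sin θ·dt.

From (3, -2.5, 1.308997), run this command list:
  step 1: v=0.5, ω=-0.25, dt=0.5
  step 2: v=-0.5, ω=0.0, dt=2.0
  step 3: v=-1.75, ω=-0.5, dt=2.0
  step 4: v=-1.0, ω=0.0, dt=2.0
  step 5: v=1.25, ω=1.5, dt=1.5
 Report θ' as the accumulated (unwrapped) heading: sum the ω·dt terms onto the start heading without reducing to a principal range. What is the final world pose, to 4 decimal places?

(-1.4757, -4.2233, 2.4340)

step 1: θ'=1.1840 (R=-2.0000) → pose (3.0796, -2.2632, 1.1840)
step 2: θ'=1.1840 (straight) → pose (2.7024, -3.1893, 1.1840)
step 3: θ'=0.1840 (R=3.5000) → pose (0.1013, -5.3099, 0.1840)
step 4: θ'=0.1840 (straight) → pose (-1.8649, -5.6759, 0.1840)
step 5: θ'=2.4340 (R=0.8333) → pose (-1.4757, -4.2233, 2.4340)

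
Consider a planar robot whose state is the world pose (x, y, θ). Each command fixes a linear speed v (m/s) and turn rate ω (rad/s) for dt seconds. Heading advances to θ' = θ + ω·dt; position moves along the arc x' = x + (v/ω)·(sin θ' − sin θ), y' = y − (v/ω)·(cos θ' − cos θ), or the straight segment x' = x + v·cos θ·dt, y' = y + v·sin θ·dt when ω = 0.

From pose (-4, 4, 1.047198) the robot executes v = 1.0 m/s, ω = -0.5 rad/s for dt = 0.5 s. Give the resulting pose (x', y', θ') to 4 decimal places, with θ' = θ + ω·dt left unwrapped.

(-3.6988, 4.3974, 0.7972)

θ' = 1.0472 + -0.5·0.5 = 0.7972
R = v/ω = 1.0/-0.5 = -2.0000
x' = -4 + -2.0000·(sin 0.7972 − sin 1.0472) = -3.6988
y' = 4 − -2.0000·(cos 0.7972 − cos 1.0472) = 4.3974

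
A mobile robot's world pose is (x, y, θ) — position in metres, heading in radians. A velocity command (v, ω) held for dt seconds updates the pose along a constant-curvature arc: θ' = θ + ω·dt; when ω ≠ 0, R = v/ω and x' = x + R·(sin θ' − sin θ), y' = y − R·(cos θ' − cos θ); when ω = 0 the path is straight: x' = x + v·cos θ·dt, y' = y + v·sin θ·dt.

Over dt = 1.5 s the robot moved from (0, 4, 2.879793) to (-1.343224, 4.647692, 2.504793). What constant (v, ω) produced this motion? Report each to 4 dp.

v = 1.0000, ω = -0.2500

Δθ = 2.504793 − 2.879793 = -0.375000
ω = Δθ/dt = -0.375000/1.5 = -0.2500
R = Δx/(sin θ' − sin θ) = -4.0000
v = R·ω = -4.0000·-0.2500 = 1.0000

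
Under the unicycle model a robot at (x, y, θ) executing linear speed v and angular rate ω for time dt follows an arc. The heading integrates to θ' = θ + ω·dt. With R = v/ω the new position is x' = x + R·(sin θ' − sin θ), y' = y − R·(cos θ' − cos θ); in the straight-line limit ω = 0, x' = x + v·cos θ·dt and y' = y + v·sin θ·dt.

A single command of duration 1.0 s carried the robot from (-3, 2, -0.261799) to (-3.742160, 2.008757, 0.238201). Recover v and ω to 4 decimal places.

v = -0.7500, ω = 0.5000

Δθ = 0.238201 − -0.261799 = 0.500000
ω = Δθ/dt = 0.500000/1.0 = 0.5000
R = Δx/(sin θ' − sin θ) = -1.5000
v = R·ω = -1.5000·0.5000 = -0.7500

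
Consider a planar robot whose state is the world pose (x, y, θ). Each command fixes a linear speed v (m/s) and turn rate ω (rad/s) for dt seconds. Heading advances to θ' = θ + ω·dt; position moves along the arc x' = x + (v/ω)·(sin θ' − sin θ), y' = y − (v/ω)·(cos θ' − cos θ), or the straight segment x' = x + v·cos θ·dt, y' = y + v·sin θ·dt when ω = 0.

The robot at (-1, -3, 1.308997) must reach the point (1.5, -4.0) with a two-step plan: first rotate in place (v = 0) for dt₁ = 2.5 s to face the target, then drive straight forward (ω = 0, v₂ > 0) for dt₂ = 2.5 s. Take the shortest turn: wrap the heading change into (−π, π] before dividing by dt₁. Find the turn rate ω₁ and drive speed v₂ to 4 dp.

ω₁ = -0.6758, v₂ = 1.0770

heading to target = atan2(-4−-3, 1.5−-1) = -0.3805
Δθ = wrap(-0.3805 − 1.3090) = -1.6895; ω₁ = Δθ/dt₁ = -0.6758
distance = √((1.5−-1)² + (-4−-3)²) = 2.6926; v₂ = distance/dt₂ = 1.0770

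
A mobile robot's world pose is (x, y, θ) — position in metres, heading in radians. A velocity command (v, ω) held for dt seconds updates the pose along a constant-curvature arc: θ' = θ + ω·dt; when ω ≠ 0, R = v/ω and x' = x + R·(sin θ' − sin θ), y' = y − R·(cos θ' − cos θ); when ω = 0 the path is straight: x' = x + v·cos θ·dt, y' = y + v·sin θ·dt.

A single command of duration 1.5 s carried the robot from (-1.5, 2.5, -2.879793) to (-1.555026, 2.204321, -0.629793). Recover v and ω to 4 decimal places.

Δθ = -0.629793 − -2.879793 = 2.250000
ω = Δθ/dt = 2.250000/1.5 = 1.5000
R = −Δy/(cos θ' − cos θ) = 0.1667
v = R·ω = 0.1667·1.5000 = 0.2500

v = 0.2500, ω = 1.5000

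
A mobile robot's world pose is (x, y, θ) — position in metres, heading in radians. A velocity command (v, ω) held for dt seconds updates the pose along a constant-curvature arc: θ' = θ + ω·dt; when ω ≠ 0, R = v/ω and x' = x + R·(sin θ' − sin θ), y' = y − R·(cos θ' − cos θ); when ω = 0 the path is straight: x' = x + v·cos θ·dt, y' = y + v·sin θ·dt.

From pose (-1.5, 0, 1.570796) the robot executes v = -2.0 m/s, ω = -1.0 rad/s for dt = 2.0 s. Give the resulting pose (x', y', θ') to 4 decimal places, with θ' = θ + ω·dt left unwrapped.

θ' = 1.5708 + -1.0·2.0 = -0.4292
R = v/ω = -2.0/-1.0 = 2.0000
x' = -1.5 + 2.0000·(sin -0.4292 − sin 1.5708) = -4.3323
y' = 0 − 2.0000·(cos -0.4292 − cos 1.5708) = -1.8186

(-4.3323, -1.8186, -0.4292)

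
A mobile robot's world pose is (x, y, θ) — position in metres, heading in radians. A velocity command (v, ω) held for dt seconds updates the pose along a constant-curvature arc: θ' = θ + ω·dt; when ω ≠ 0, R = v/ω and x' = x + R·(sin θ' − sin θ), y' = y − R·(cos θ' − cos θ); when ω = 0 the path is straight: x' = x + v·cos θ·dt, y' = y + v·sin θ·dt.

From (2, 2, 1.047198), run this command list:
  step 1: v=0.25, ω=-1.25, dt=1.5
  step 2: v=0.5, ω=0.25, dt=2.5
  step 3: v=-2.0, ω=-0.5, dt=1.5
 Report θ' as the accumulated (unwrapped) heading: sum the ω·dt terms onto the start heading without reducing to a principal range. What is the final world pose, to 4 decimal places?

(0.9360, 3.0297, -0.9528)

step 1: θ'=-0.8278 (R=-0.2000) → pose (2.3205, 2.0353, -0.8278)
step 2: θ'=-0.2028 (R=2.0000) → pose (3.3906, 1.4293, -0.2028)
step 3: θ'=-0.9528 (R=4.0000) → pose (0.9360, 3.0297, -0.9528)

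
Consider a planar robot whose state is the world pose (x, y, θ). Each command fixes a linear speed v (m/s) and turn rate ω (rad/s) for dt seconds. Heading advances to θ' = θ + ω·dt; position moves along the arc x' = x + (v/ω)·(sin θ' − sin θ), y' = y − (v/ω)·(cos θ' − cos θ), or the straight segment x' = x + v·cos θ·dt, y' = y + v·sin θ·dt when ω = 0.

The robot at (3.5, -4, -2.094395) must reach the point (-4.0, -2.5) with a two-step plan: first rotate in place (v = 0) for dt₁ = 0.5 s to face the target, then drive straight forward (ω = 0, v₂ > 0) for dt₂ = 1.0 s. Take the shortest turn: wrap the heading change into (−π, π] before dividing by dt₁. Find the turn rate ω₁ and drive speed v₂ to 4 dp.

ω₁ = -2.4892, v₂ = 7.6485

heading to target = atan2(-2.5−-4, -4−3.5) = 2.9442
Δθ = wrap(2.9442 − -2.0944) = -1.2446; ω₁ = Δθ/dt₁ = -2.4892
distance = √((-4−3.5)² + (-2.5−-4)²) = 7.6485; v₂ = distance/dt₂ = 7.6485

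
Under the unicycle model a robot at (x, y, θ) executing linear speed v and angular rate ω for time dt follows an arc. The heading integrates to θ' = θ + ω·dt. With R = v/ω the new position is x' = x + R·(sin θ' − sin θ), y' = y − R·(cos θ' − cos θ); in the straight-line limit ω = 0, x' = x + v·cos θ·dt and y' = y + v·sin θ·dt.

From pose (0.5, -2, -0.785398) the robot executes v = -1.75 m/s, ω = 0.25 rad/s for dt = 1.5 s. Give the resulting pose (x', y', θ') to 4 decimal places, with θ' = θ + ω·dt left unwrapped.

(-1.6569, -0.5310, -0.4104)

θ' = -0.7854 + 0.25·1.5 = -0.4104
R = v/ω = -1.75/0.25 = -7.0000
x' = 0.5 + -7.0000·(sin -0.4104 − sin -0.7854) = -1.6569
y' = -2 − -7.0000·(cos -0.4104 − cos -0.7854) = -0.5310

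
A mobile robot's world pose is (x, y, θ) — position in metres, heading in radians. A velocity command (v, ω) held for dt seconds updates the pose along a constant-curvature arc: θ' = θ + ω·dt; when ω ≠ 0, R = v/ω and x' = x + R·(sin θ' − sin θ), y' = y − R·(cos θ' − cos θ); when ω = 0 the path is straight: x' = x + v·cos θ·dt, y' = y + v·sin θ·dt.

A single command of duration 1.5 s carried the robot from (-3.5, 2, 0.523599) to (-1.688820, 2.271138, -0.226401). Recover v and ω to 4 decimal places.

Δθ = -0.226401 − 0.523599 = -0.750000
ω = Δθ/dt = -0.750000/1.5 = -0.5000
R = Δx/(sin θ' − sin θ) = -2.5000
v = R·ω = -2.5000·-0.5000 = 1.2500

v = 1.2500, ω = -0.5000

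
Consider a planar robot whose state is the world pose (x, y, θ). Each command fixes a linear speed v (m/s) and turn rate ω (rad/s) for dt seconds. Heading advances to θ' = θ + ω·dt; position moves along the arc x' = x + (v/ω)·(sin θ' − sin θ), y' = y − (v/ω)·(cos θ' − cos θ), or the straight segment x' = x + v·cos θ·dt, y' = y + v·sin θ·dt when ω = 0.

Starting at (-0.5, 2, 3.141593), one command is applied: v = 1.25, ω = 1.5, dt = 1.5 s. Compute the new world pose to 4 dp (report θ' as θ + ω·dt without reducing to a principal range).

(-1.1484, 0.6432, 5.3916)

θ' = 3.1416 + 1.5·1.5 = 5.3916
R = v/ω = 1.25/1.5 = 0.8333
x' = -0.5 + 0.8333·(sin 5.3916 − sin 3.1416) = -1.1484
y' = 2 − 0.8333·(cos 5.3916 − cos 3.1416) = 0.6432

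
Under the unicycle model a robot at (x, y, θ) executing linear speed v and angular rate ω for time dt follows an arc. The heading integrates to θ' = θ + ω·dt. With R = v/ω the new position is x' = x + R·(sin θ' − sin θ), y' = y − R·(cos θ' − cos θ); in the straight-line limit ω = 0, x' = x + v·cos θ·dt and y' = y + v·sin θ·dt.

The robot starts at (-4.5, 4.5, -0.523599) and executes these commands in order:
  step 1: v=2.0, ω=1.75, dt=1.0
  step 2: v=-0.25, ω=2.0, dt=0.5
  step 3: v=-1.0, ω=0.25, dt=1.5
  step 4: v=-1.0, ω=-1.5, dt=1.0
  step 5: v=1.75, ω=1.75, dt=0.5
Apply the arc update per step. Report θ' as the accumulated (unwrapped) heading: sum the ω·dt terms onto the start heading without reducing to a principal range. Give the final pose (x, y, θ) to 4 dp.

step 1: θ'=1.2264 (R=1.1429) → pose (-2.8528, 5.1039, 1.2264)
step 2: θ'=2.2264 (R=-0.1250) → pose (-2.8342, 4.9855, 2.2264)
step 3: θ'=2.6014 (R=-4.0000) → pose (-1.7207, 3.9936, 2.6014)
step 4: θ'=1.1014 (R=0.6667) → pose (-1.4690, 3.1203, 1.1014)
step 5: θ'=1.9764 (R=1.0000) → pose (-1.4420, 3.9672, 1.9764)

(-1.4420, 3.9672, 1.9764)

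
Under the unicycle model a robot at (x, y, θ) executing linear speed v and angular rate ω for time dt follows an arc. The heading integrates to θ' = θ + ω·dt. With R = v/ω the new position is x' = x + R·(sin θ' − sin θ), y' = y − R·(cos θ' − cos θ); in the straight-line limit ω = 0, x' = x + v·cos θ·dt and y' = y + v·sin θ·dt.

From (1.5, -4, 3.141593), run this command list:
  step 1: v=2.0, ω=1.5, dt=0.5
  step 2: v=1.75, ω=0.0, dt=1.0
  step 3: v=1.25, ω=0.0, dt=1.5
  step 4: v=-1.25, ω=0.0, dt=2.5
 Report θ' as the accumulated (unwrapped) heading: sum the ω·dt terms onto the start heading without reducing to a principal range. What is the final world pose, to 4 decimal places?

(0.2253, -4.6986, 3.8916)

step 1: θ'=3.8916 (R=1.3333) → pose (0.5911, -4.3577, 3.8916)
step 2: θ'=3.8916 (straight) → pose (-0.6893, -5.5506, 3.8916)
step 3: θ'=3.8916 (straight) → pose (-2.0612, -6.8287, 3.8916)
step 4: θ'=3.8916 (straight) → pose (0.2253, -4.6986, 3.8916)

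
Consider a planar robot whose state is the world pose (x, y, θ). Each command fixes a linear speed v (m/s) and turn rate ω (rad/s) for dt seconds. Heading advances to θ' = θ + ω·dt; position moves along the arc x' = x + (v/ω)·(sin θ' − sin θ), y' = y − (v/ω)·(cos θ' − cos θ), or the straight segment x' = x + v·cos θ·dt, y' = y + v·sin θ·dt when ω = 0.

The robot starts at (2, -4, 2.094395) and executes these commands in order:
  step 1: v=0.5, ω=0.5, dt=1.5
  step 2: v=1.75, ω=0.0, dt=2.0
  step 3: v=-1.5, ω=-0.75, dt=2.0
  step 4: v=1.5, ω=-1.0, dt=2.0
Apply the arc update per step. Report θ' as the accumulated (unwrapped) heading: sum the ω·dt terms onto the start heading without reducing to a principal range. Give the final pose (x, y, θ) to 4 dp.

step 1: θ'=2.8444 (R=1.0000) → pose (1.4268, -3.5438, 2.8444)
step 2: θ'=2.8444 (straight) → pose (-1.9197, -2.5189, 2.8444)
step 3: θ'=1.3444 (R=2.0000) → pose (-0.5565, -4.8802, 1.3444)
step 4: θ'=-0.6556 (R=-1.5000) → pose (1.8197, -4.0278, -0.6556)

(1.8197, -4.0278, -0.6556)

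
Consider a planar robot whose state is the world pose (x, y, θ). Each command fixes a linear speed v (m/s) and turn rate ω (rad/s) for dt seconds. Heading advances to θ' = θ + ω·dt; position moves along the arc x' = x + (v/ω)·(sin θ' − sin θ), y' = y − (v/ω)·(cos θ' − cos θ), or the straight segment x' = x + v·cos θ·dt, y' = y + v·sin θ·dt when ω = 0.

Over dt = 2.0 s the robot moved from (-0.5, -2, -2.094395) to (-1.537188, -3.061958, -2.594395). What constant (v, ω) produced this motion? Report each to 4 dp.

v = 0.7500, ω = -0.2500

Δθ = -2.594395 − -2.094395 = -0.500000
ω = Δθ/dt = -0.500000/2.0 = -0.2500
R = −Δy/(cos θ' − cos θ) = -3.0000
v = R·ω = -3.0000·-0.2500 = 0.7500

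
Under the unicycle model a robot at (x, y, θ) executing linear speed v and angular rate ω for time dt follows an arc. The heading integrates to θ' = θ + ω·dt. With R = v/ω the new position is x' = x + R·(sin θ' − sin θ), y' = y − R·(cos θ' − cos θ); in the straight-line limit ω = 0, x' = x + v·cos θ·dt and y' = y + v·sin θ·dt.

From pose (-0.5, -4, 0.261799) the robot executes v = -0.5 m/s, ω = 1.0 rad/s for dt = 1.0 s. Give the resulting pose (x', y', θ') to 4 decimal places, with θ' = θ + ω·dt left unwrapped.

θ' = 0.2618 + 1.0·1.0 = 1.2618
R = v/ω = -0.5/1.0 = -0.5000
x' = -0.5 + -0.5000·(sin 1.2618 − sin 0.2618) = -0.8469
y' = -4 − -0.5000·(cos 1.2618 − cos 0.2618) = -4.3309

(-0.8469, -4.3309, 1.2618)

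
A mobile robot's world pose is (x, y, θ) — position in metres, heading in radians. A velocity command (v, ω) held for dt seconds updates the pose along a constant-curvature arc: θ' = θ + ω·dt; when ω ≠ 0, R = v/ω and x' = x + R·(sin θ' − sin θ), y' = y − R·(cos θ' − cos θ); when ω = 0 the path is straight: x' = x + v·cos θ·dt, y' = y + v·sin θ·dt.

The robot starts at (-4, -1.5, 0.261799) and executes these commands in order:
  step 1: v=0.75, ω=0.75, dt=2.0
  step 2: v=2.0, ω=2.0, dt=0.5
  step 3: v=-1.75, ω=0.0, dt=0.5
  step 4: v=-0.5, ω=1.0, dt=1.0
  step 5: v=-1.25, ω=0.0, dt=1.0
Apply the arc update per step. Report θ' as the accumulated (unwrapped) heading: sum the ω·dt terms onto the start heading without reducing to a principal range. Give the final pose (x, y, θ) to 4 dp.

(-1.5823, 0.8543, 3.7618)

step 1: θ'=1.7618 (R=1.0000) → pose (-3.2770, -0.3442, 1.7618)
step 2: θ'=2.7618 (R=1.0000) → pose (-3.8881, 0.3947, 2.7618)
step 3: θ'=2.7618 (straight) → pose (-3.0754, 0.0703, 2.7618)
step 4: θ'=3.7618 (R=-0.5000) → pose (-2.5995, 0.1278, 3.7618)
step 5: θ'=3.7618 (straight) → pose (-1.5823, 0.8543, 3.7618)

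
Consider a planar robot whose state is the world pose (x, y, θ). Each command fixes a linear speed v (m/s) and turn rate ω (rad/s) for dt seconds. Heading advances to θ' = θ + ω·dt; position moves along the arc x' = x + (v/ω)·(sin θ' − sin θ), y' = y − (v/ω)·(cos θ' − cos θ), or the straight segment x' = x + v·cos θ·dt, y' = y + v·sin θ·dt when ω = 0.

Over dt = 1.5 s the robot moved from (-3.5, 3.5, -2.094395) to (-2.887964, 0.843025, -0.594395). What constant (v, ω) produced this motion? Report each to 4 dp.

v = 2.0000, ω = 1.0000

Δθ = -0.594395 − -2.094395 = 1.500000
ω = Δθ/dt = 1.500000/1.5 = 1.0000
R = −Δy/(cos θ' − cos θ) = 2.0000
v = R·ω = 2.0000·1.0000 = 2.0000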